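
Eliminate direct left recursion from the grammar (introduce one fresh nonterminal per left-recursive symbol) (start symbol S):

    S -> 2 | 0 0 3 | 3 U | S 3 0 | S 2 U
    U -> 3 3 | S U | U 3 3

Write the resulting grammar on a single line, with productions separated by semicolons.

Left recursion appears on S, U.
For S: α = {3 0, 2 U}, β = {2, 0 0 3, 3 U}. Rewrite as S → β S' and S' → α S' | ε.
For U: α = {3 3}, β = {3 3, S U}. Rewrite as U → β U' and U' → α U' | ε.

S -> 2 S' | 0 0 3 S' | 3 U S'; U -> 3 3 U' | S U U'; S' -> 3 0 S' | 2 U S' | ε; U' -> 3 3 U' | ε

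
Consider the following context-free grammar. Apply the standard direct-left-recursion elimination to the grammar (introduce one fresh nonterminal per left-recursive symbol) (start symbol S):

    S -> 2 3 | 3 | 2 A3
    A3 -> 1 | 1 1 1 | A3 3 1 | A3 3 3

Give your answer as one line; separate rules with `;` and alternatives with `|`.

A3 is directly left-recursive.
For A3: α = {3 1, 3 3}, β = {1, 1 1 1}. Rewrite as A3 → β A3' and A3' → α A3' | ε.

S -> 2 3 | 3 | 2 A3; A3 -> 1 A3' | 1 1 1 A3'; A3' -> 3 1 A3' | 3 3 A3' | ε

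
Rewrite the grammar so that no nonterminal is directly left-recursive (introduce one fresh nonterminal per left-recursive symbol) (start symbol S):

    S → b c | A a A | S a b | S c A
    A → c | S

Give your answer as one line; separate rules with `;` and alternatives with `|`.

S is directly left-recursive.
For S: α = {a b, c A}, β = {b c, A a A}. Rewrite as S → β S' and S' → α S' | ε.

S → b c S' | A a A S'; A → c | S; S' → a b S' | c A S' | eps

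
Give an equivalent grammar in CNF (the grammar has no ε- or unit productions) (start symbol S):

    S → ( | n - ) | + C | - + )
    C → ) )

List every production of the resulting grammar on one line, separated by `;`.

Introduce a nonterminal for each terminal appearing in a rule of length ≥ 2: X1 → n, X2 → -, X3 → ), X4 → +.
Binarize each right-hand side of length ≥ 3 by chaining fresh nonterminals (Y1, Y2, …): affected rules were S → X1 X2 X3; S → X2 X4 X3.

S → ( | X1 Y1 | X4 C | X2 Y2; C → X3 X3; X1 → n; X2 → -; X3 → ); X4 → +; Y1 → X2 X3; Y2 → X4 X3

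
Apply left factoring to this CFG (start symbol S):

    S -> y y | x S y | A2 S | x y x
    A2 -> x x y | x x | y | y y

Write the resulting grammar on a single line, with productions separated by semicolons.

S -> y y | A2 S | x S'; A2 -> x x A2' | y A2''; S' -> S y | y x; A2' -> y | ε; A2'' -> ε | y

S has alternatives sharing prefix 'x': factor to S → x S' with S' → S y | y x.
A2 has alternatives sharing prefix 'x x': factor to A2 → x x A2' with A2' → y | ε.
A2 has alternatives sharing prefix 'y': factor to A2 → y A2'' with A2'' → ε | y.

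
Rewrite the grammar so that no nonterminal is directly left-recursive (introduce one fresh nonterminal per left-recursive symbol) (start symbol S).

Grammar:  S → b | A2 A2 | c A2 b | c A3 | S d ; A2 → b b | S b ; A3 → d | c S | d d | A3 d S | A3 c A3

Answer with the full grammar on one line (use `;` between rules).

S → b S' | A2 A2 S' | c A2 b S' | c A3 S'; A2 → b b | S b; A3 → d A3' | c S A3' | d d A3'; S' → d S' | ε; A3' → d S A3' | c A3 A3' | ε

Directly left-recursive nonterminals: S, A3.
For S: α = {d}, β = {b, A2 A2, c A2 b, c A3}. Rewrite as S → β S' and S' → α S' | ε.
For A3: α = {d S, c A3}, β = {d, c S, d d}. Rewrite as A3 → β A3' and A3' → α A3' | ε.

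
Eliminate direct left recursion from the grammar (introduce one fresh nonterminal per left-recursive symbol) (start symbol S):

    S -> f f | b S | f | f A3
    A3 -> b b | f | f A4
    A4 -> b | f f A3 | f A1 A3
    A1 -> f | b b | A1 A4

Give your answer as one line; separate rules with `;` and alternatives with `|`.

S -> f f | b S | f | f A3; A3 -> b b | f | f A4; A4 -> b | f f A3 | f A1 A3; A1 -> f A1' | b b A1'; A1' -> A4 A1' | ε

A1 is directly left-recursive.
For A1: α = {A4}, β = {f, b b}. Rewrite as A1 → β A1' and A1' → α A1' | ε.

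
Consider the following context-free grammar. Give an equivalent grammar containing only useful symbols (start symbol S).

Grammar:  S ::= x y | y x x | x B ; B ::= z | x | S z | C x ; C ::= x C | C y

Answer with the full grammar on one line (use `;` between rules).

Generating nonterminals: {B, S}.
Reachable from S after that: {B, S}.
Removed useless symbols: {C} and every production mentioning them.

S ::= x y | y x x | x B; B ::= z | x | S z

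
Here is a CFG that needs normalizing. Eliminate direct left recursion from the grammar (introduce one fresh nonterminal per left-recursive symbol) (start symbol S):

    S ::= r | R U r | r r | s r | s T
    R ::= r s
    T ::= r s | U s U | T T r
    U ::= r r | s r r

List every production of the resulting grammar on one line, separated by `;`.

Left recursion appears on T.
For T: α = {T r}, β = {r s, U s U}. Rewrite as T → β T' and T' → α T' | ε.

S ::= r | R U r | r r | s r | s T; R ::= r s; T ::= r s T' | U s U T'; U ::= r r | s r r; T' ::= T r T' | eps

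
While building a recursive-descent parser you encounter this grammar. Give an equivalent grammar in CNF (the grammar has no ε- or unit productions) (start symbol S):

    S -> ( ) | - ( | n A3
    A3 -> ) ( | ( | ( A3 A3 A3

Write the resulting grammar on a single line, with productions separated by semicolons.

S -> X1 X2 | X3 X1 | X4 A3; A3 -> X2 X1 | ( | X1 Y1; X1 -> (; X2 -> ); X3 -> -; X4 -> n; Y1 -> A3 Y2; Y2 -> A3 A3

Introduce a nonterminal for each terminal appearing in a rule of length ≥ 2: X1 → (, X2 → ), X3 → -, X4 → n.
Binarize each right-hand side of length ≥ 3 by chaining fresh nonterminals (Y1, Y2, …): affected rules were A3 → X1 A3 A3 A3.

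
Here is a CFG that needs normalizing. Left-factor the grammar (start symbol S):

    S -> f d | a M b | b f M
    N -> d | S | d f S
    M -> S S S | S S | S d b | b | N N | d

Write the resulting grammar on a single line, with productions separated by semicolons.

N has alternatives sharing prefix 'd': factor to N → d N' with N' → ε | f S.
M has alternatives sharing prefix 'S': factor to M → S M' with M' → S S | S | d b.
M' has alternatives sharing prefix 'S': factor to M' → S M'' with M'' → S | ε.

S -> f d | a M b | b f M; N -> S | d N'; M -> b | N N | d | S M'; N' -> ε | f S; M' -> d b | S M''; M'' -> S | ε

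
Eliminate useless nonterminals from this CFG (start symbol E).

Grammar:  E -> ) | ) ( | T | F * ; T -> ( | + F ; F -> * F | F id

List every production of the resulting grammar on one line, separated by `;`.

E -> ) | ) ( | T; T -> (

Generating nonterminals: {E, T}.
Reachable from E after that: {E, T}.
Removed useless symbols: {F} and every production mentioning them.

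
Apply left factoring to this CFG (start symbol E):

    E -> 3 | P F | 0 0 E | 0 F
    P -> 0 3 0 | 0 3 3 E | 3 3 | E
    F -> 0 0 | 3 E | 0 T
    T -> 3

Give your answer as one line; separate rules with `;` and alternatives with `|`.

E has alternatives sharing prefix '0': factor to E → 0 E' with E' → 0 E | F.
P has alternatives sharing prefix '0 3': factor to P → 0 3 P' with P' → 0 | 3 E.
F has alternatives sharing prefix '0': factor to F → 0 F' with F' → 0 | T.

E -> 3 | P F | 0 E'; P -> 3 3 | E | 0 3 P'; F -> 3 E | 0 F'; T -> 3; E' -> 0 E | F; P' -> 0 | 3 E; F' -> 0 | T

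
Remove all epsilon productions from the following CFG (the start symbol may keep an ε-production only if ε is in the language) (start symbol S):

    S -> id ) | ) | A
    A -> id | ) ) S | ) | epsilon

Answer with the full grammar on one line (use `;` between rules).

S -> id ) | ) | A | ε; A -> id | ) ) S | ) ) | )

Nullable set = {A, S}.
ε ∈ L(G) since S is nullable, so keep S → ε.
Expand every rule over subsets of its nullable positions: A → ) ) S gives ) ) S | ) ).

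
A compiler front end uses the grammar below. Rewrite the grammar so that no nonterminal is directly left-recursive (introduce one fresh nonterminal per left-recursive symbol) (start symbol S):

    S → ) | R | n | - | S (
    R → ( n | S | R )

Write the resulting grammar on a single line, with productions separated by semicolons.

Left recursion appears on S, R.
For S: α = {(}, β = {), R, n, -}. Rewrite as S → β S' and S' → α S' | ε.
For R: α = {)}, β = {( n, S}. Rewrite as R → β R' and R' → α R' | ε.

S → ) S' | R S' | n S' | - S'; R → ( n R' | S R'; S' → ( S' | ε; R' → ) R' | ε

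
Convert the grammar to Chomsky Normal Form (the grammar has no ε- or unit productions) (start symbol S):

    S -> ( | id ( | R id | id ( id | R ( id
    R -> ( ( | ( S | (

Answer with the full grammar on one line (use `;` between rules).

S -> ( | X1 X2 | R X1 | X1 Y1 | R Y2; R -> X2 X2 | X2 S | (; X1 -> id; X2 -> (; Y1 -> X2 X1; Y2 -> X2 X1

Introduce a nonterminal for each terminal appearing in a rule of length ≥ 2: X1 → id, X2 → (.
Binarize each right-hand side of length ≥ 3 by chaining fresh nonterminals (Y1, Y2, …): affected rules were S → X1 X2 X1; S → R X2 X1.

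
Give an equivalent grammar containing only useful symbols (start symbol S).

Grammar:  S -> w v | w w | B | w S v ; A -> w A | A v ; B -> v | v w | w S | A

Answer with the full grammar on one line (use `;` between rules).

S -> w v | w w | B | w S v; B -> v | v w | w S

Generating nonterminals: {B, S}.
Reachable from S after that: {B, S}.
Removed useless symbols: {A} and every production mentioning them.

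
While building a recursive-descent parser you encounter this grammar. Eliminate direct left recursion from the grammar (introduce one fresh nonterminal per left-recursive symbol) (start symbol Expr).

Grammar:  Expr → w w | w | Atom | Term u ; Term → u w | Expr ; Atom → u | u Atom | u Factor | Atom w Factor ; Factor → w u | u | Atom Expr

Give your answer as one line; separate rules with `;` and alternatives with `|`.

Atom is directly left-recursive.
For Atom: α = {w Factor}, β = {u, u Atom, u Factor}. Rewrite as Atom → β Atom1 and Atom1 → α Atom1 | ε.

Expr → w w | w | Atom | Term u; Term → u w | Expr; Atom → u Atom1 | u Atom Atom1 | u Factor Atom1; Factor → w u | u | Atom Expr; Atom1 → w Factor Atom1 | ε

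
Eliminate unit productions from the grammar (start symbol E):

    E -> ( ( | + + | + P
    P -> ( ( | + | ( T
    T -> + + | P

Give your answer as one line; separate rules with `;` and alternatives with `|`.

Unit pairs: T ⇒* {P}.
For every A with A ⇒* B via unit rules, add B's non-unit alternatives to A; then delete every rule of the form X → Y.

E -> ( ( | + + | + P; P -> ( ( | + | ( T; T -> ( ( | + | ( T | + +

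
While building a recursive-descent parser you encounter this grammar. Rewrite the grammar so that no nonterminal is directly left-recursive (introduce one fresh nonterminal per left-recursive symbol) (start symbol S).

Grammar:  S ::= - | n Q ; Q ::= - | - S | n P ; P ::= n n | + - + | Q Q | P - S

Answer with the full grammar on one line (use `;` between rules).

Directly left-recursive nonterminal: P.
For P: α = {- S}, β = {n n, + - +, Q Q}. Rewrite as P → β P' and P' → α P' | ε.

S ::= - | n Q; Q ::= - | - S | n P; P ::= n n P' | + - + P' | Q Q P'; P' ::= - S P' | ε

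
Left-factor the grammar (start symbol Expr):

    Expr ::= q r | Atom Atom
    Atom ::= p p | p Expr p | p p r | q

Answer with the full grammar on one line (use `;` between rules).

Atom has alternatives sharing prefix 'p': factor to Atom → p Atom1 with Atom1 → p | Expr p | p r.
Atom1 has alternatives sharing prefix 'p': factor to Atom1 → p Atom11 with Atom11 → ε | r.

Expr ::= q r | Atom Atom; Atom ::= q | p Atom1; Atom1 ::= Expr p | p Atom11; Atom11 ::= epsilon | r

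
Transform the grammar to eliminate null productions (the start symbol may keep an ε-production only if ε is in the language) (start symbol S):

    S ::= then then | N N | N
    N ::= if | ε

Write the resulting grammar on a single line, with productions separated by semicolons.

S ::= then then | N N | N | ε; N ::= if

Nullable nonterminals: {N, S}.
ε ∈ L(G) since S is nullable, so keep S → ε.
Add the nullable-subset variants: S → N N gives N N | N.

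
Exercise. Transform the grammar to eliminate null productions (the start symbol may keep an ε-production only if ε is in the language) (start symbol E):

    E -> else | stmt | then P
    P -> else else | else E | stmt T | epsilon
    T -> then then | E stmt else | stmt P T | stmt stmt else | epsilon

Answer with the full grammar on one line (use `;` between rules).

E -> else | stmt | then P | then; P -> else else | else E | stmt T | stmt; T -> then then | E stmt else | stmt P T | stmt P | stmt T | stmt | stmt stmt else

Nullable nonterminals: {P, T}.
ε ∉ L(G), so no ε-production is kept.
Add the nullable-subset variants: E → then P gives then P | then. P → stmt T gives stmt T | stmt. T → stmt P T gives stmt P T | stmt P | stmt T | stmt.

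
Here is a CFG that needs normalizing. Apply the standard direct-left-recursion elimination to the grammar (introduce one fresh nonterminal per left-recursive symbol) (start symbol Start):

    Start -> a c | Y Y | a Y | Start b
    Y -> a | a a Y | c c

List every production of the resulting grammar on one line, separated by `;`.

Left recursion appears on Start.
For Start: α = {b}, β = {a c, Y Y, a Y}. Rewrite as Start → β Start1 and Start1 → α Start1 | ε.

Start -> a c Start1 | Y Y Start1 | a Y Start1; Y -> a | a a Y | c c; Start1 -> b Start1 | ε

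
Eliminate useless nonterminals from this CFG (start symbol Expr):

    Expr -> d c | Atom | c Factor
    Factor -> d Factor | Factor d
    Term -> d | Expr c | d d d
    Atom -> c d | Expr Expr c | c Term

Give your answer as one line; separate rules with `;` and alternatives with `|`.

Generating nonterminals: {Atom, Expr, Term}.
Reachable from Expr after that: {Atom, Expr, Term}.
Removed useless symbols: {Factor} and every production mentioning them.

Expr -> d c | Atom; Term -> d | Expr c | d d d; Atom -> c d | Expr Expr c | c Term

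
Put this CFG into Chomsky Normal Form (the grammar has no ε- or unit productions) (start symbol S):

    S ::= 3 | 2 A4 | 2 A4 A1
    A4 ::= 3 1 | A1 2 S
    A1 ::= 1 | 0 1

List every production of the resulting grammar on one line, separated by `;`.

Introduce a nonterminal for each terminal appearing in a rule of length ≥ 2: X1 → 2, X2 → 3, X3 → 1, X4 → 0.
Binarize each right-hand side of length ≥ 3 by chaining fresh nonterminals (Y1, Y2, …): affected rules were S → X1 A4 A1; A4 → A1 X1 S.

S ::= 3 | X1 A4 | X1 Y1; A4 ::= X2 X3 | A1 Y2; A1 ::= 1 | X4 X3; X1 ::= 2; X2 ::= 3; X3 ::= 1; X4 ::= 0; Y1 ::= A4 A1; Y2 ::= X1 S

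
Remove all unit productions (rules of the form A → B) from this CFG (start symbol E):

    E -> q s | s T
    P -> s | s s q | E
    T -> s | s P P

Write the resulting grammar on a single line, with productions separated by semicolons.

Unit pairs: P ⇒* {E}.
For each unit pair (A, B), copy every non-unit production of B to A, then drop all unit productions.

E -> q s | s T; P -> q s | s T | s | s s q; T -> s | s P P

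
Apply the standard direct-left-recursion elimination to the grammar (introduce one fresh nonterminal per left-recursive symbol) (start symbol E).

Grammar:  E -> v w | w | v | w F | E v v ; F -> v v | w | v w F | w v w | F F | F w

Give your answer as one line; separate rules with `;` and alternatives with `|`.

E, F are directly left-recursive.
For E: α = {v v}, β = {v w, w, v, w F}. Rewrite as E → β E' and E' → α E' | ε.
For F: α = {F, w}, β = {v v, w, v w F, w v w}. Rewrite as F → β F' and F' → α F' | ε.

E -> v w E' | w E' | v E' | w F E'; F -> v v F' | w F' | v w F F' | w v w F'; E' -> v v E' | ε; F' -> F F' | w F' | ε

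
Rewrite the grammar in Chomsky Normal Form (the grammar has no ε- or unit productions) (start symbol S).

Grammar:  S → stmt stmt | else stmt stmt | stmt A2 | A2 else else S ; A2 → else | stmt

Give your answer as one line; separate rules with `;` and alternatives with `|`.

S → X1 X1 | X2 Y1 | X1 A2 | A2 Y2; A2 → else | stmt; X1 → stmt; X2 → else; Y1 → X1 X1; Y2 → X2 Y3; Y3 → X2 S

Introduce a nonterminal for each terminal appearing in a rule of length ≥ 2: X1 → stmt, X2 → else.
Binarize each right-hand side of length ≥ 3 by chaining fresh nonterminals (Y1, Y2, …): affected rules were S → X2 X1 X1; S → A2 X2 X2 S.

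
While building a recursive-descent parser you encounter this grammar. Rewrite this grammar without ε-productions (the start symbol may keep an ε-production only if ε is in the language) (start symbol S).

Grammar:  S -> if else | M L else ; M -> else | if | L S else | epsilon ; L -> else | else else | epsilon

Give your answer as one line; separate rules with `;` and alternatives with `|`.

S -> if else | M L else | M else | L else | else; M -> else | if | L S else | S else; L -> else | else else

Nullable set = {L, M}.
ε ∉ L(G), so no ε-production is kept.
Add the nullable-subset variants: S → M L else gives M L else | M else | L else | else. M → L S else gives L S else | S else.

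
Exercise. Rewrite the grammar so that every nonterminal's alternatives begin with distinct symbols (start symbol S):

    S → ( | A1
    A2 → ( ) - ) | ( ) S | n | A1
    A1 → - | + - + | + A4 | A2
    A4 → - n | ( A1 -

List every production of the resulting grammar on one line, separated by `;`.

A2 has alternatives sharing prefix '( )': factor to A2 → ( ) A2' with A2' → - ) | S.
A1 has alternatives sharing prefix '+': factor to A1 → + A1' with A1' → - + | A4.

S → ( | A1; A2 → n | A1 | ( ) A2'; A1 → - | A2 | + A1'; A4 → - n | ( A1 -; A2' → - ) | S; A1' → - + | A4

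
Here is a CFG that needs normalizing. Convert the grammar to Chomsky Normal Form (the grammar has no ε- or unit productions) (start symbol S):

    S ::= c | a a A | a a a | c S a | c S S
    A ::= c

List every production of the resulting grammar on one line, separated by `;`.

Introduce a nonterminal for each terminal appearing in a rule of length ≥ 2: X1 → a, X2 → c.
Binarize each right-hand side of length ≥ 3 by chaining fresh nonterminals (Y1, Y2, …): affected rules were S → X1 X1 A; S → X1 X1 X1; S → X2 S X1; S → X2 S S.

S ::= c | X1 Y1 | X1 Y2 | X2 Y3 | X2 Y4; A ::= c; X1 ::= a; X2 ::= c; Y1 ::= X1 A; Y2 ::= X1 X1; Y3 ::= S X1; Y4 ::= S S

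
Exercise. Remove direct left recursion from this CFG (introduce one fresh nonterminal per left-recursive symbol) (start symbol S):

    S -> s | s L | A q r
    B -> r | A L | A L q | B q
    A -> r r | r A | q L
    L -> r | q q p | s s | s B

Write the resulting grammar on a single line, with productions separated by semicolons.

S -> s | s L | A q r; B -> r B' | A L B' | A L q B'; A -> r r | r A | q L; L -> r | q q p | s s | s B; B' -> q B' | ε

Left recursion appears on B.
For B: α = {q}, β = {r, A L, A L q}. Rewrite as B → β B' and B' → α B' | ε.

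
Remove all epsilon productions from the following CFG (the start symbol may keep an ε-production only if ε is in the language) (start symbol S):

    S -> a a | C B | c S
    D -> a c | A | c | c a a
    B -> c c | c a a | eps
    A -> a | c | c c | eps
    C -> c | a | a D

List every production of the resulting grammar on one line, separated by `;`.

S -> a a | C B | C | c S; D -> a c | A | c | c a a; B -> c c | c a a; A -> a | c | c c; C -> c | a | a D

The nullable symbols are {A, B, D}.
ε ∉ L(G), so no ε-production is kept.
Add the nullable-subset variants: S → C B gives C B | C.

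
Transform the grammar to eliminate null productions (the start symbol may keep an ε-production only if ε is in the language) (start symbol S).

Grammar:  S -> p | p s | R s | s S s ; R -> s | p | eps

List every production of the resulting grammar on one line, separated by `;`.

S -> p | p s | R s | s | s S s; R -> s | p

Nullable set = {R}.
ε ∉ L(G), so no ε-production is kept.
Add the nullable-subset variants: S → R s gives R s | s.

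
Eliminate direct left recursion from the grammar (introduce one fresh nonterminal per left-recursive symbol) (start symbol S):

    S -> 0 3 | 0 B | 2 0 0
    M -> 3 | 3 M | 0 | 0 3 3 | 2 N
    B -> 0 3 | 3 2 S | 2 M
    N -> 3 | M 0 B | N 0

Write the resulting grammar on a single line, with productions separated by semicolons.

S -> 0 3 | 0 B | 2 0 0; M -> 3 | 3 M | 0 | 0 3 3 | 2 N; B -> 0 3 | 3 2 S | 2 M; N -> 3 N' | M 0 B N'; N' -> 0 N' | epsilon

N is directly left-recursive.
For N: α = {0}, β = {3, M 0 B}. Rewrite as N → β N' and N' → α N' | ε.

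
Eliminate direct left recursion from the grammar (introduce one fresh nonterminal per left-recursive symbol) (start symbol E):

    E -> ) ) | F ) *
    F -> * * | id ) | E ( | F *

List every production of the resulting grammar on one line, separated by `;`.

Directly left-recursive nonterminal: F.
For F: α = {*}, β = {* *, id ), E (}. Rewrite as F → β F' and F' → α F' | ε.

E -> ) ) | F ) *; F -> * * F' | id ) F' | E ( F'; F' -> * F' | ε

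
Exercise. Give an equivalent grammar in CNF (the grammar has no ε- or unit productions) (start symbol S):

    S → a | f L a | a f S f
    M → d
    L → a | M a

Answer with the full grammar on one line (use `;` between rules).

Introduce a nonterminal for each terminal appearing in a rule of length ≥ 2: X1 → f, X2 → a.
Binarize each right-hand side of length ≥ 3 by chaining fresh nonterminals (Y1, Y2, …): affected rules were S → X1 L X2; S → X2 X1 S X1.

S → a | X1 Y1 | X2 Y2; M → d; L → a | M X2; X1 → f; X2 → a; Y1 → L X2; Y2 → X1 Y3; Y3 → S X1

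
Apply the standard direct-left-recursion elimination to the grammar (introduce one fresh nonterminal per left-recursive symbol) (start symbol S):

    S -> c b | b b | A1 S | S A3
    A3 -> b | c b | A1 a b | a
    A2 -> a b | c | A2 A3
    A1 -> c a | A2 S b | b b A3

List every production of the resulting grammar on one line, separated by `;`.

S -> c b S' | b b S' | A1 S S'; A3 -> b | c b | A1 a b | a; A2 -> a b A2' | c A2'; A1 -> c a | A2 S b | b b A3; S' -> A3 S' | epsilon; A2' -> A3 A2' | epsilon

Directly left-recursive nonterminals: S, A2.
For S: α = {A3}, β = {c b, b b, A1 S}. Rewrite as S → β S' and S' → α S' | ε.
For A2: α = {A3}, β = {a b, c}. Rewrite as A2 → β A2' and A2' → α A2' | ε.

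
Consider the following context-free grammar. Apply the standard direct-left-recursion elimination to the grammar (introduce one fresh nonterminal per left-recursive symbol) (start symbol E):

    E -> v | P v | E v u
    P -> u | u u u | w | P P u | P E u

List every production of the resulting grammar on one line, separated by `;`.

Left recursion appears on E, P.
For E: α = {v u}, β = {v, P v}. Rewrite as E → β E' and E' → α E' | ε.
For P: α = {P u, E u}, β = {u, u u u, w}. Rewrite as P → β P' and P' → α P' | ε.

E -> v E' | P v E'; P -> u P' | u u u P' | w P'; E' -> v u E' | ε; P' -> P u P' | E u P' | ε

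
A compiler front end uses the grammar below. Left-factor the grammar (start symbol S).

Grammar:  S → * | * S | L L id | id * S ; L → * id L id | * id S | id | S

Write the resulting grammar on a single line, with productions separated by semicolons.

S → L L id | id * S | * S'; L → id | S | * id L'; S' → eps | S; L' → L id | S

S has alternatives sharing prefix '*': factor to S → * S' with S' → ε | S.
L has alternatives sharing prefix '* id': factor to L → * id L' with L' → L id | S.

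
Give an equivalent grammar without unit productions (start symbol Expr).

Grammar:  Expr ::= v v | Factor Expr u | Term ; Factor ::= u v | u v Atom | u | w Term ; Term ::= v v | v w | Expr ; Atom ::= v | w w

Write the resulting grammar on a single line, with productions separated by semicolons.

Unit pairs: Expr ⇒* {Term}; Term ⇒* {Expr}.
For each unit pair (A, B), copy every non-unit production of B to A, then drop all unit productions.

Expr ::= v v | v w | Factor Expr u; Factor ::= u v | u v Atom | u | w Term; Term ::= v v | v w | Factor Expr u; Atom ::= v | w w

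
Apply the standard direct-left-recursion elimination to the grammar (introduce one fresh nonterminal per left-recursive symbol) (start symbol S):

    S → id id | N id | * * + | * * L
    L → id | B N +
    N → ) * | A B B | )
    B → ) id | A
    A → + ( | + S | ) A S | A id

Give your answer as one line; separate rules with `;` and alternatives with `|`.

Directly left-recursive nonterminal: A.
For A: α = {id}, β = {+ (, + S, ) A S}. Rewrite as A → β A' and A' → α A' | ε.

S → id id | N id | * * + | * * L; L → id | B N +; N → ) * | A B B | ); B → ) id | A; A → + ( A' | + S A' | ) A S A'; A' → id A' | ε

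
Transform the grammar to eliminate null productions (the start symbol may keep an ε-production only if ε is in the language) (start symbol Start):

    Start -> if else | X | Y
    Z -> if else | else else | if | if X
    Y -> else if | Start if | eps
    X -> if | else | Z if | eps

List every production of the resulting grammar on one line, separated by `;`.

Nullable nonterminals: {Start, X, Y}.
ε ∈ L(G) since Start is nullable, so keep Start → ε.
For each production, add variants omitting each subset of nullable occurrences: Y → Start if gives Start if | if.

Start -> if else | X | Y | eps; Z -> if else | else else | if | if X; Y -> else if | Start if | if; X -> if | else | Z if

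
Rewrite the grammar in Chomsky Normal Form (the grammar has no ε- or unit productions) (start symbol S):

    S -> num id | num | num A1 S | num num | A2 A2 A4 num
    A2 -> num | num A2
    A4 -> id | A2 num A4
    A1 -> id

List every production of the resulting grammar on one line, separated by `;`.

S -> X1 X2 | num | X1 Y1 | X1 X1 | A2 Y2; A2 -> num | X1 A2; A4 -> id | A2 Y4; A1 -> id; X1 -> num; X2 -> id; Y1 -> A1 S; Y2 -> A2 Y3; Y3 -> A4 X1; Y4 -> X1 A4

Introduce a nonterminal for each terminal appearing in a rule of length ≥ 2: X1 → num, X2 → id.
Binarize each right-hand side of length ≥ 3 by chaining fresh nonterminals (Y1, Y2, …): affected rules were S → X1 A1 S; S → A2 A2 A4 X1; A4 → A2 X1 A4.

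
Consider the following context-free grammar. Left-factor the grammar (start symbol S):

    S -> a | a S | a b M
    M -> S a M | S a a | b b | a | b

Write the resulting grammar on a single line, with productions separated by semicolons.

S -> a S'; M -> a | S a M' | b M''; S' -> epsilon | S | b M; M' -> M | a; M'' -> b | epsilon

S has alternatives sharing prefix 'a': factor to S → a S' with S' → ε | S | b M.
M has alternatives sharing prefix 'S a': factor to M → S a M' with M' → M | a.
M has alternatives sharing prefix 'b': factor to M → b M'' with M'' → b | ε.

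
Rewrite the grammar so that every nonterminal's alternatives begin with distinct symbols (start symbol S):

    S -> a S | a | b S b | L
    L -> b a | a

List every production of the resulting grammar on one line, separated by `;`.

S -> b S b | L | a S'; L -> b a | a; S' -> S | ε

S has alternatives sharing prefix 'a': factor to S → a S' with S' → S | ε.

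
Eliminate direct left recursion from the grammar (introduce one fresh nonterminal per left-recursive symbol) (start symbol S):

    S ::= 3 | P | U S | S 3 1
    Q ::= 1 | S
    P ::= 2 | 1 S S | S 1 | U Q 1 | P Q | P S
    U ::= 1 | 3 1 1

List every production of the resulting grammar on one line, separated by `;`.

S ::= 3 S' | P S' | U S S'; Q ::= 1 | S; P ::= 2 P' | 1 S S P' | S 1 P' | U Q 1 P'; U ::= 1 | 3 1 1; S' ::= 3 1 S' | ε; P' ::= Q P' | S P' | ε

S, P are directly left-recursive.
For S: α = {3 1}, β = {3, P, U S}. Rewrite as S → β S' and S' → α S' | ε.
For P: α = {Q, S}, β = {2, 1 S S, S 1, U Q 1}. Rewrite as P → β P' and P' → α P' | ε.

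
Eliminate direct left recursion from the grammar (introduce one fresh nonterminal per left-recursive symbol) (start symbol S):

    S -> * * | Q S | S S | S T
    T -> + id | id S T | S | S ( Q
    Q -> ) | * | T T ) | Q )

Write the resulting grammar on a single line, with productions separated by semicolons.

S -> * * S' | Q S S'; T -> + id | id S T | S | S ( Q; Q -> ) Q' | * Q' | T T ) Q'; S' -> S S' | T S' | ε; Q' -> ) Q' | ε

S, Q are directly left-recursive.
For S: α = {S, T}, β = {* *, Q S}. Rewrite as S → β S' and S' → α S' | ε.
For Q: α = {)}, β = {), *, T T )}. Rewrite as Q → β Q' and Q' → α Q' | ε.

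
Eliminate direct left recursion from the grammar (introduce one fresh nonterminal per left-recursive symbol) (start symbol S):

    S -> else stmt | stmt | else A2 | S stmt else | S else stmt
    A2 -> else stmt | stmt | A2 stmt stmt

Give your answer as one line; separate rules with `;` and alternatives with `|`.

Directly left-recursive nonterminals: S, A2.
For S: α = {stmt else, else stmt}, β = {else stmt, stmt, else A2}. Rewrite as S → β S' and S' → α S' | ε.
For A2: α = {stmt stmt}, β = {else stmt, stmt}. Rewrite as A2 → β A2' and A2' → α A2' | ε.

S -> else stmt S' | stmt S' | else A2 S'; A2 -> else stmt A2' | stmt A2'; S' -> stmt else S' | else stmt S' | eps; A2' -> stmt stmt A2' | eps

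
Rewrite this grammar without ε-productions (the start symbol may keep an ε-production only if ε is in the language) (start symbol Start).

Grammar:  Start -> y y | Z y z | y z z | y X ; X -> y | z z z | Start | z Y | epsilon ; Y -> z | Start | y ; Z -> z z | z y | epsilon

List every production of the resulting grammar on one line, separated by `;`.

Start -> y y | Z y z | y z | y z z | y X | y; X -> y | z z z | Start | z Y; Y -> z | Start | y; Z -> z z | z y

The nullable symbols are {X, Z}.
ε ∉ L(G), so no ε-production is kept.
Add the nullable-subset variants: Start → Z y z gives Z y z | y z. Start → y X gives y X | y.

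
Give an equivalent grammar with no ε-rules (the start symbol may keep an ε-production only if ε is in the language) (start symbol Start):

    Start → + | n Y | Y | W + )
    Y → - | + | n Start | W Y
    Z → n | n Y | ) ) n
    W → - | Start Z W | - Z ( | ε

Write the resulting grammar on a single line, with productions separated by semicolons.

Start → + | n Y | Y | W + ) | + ); Y → - | + | n Start | W Y; Z → n | n Y | ) ) n; W → - | Start Z W | Start Z | - Z (

Nullable nonterminals: {W}.
ε ∉ L(G), so no ε-production is kept.
Add the nullable-subset variants: Start → W + ) gives W + ) | + ). W → Start Z W gives Start Z W | Start Z.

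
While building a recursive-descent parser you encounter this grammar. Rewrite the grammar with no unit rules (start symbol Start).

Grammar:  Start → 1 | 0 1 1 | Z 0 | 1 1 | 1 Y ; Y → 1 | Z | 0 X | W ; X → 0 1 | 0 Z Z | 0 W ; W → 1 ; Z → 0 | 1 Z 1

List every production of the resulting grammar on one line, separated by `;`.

Start → 1 | 0 1 1 | Z 0 | 1 1 | 1 Y; Y → 0 | 1 Z 1 | 1 | 0 X; X → 0 1 | 0 Z Z | 0 W; W → 1; Z → 0 | 1 Z 1

Unit pairs: Y ⇒* {W, Z}.
For every A with A ⇒* B via unit rules, add B's non-unit alternatives to A; then delete every rule of the form X → Y.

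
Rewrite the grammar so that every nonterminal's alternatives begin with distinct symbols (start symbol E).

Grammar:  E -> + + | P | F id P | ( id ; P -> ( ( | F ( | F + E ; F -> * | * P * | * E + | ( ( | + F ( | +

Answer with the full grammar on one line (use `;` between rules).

E -> + + | P | F id P | ( id; P -> ( ( | F P'; F -> ( ( | * F' | + F''; P' -> ( | + E; F' -> epsilon | P * | E +; F'' -> F ( | epsilon

P has alternatives sharing prefix 'F': factor to P → F P' with P' → ( | + E.
F has alternatives sharing prefix '*': factor to F → * F' with F' → ε | P * | E +.
F has alternatives sharing prefix '+': factor to F → + F'' with F'' → F ( | ε.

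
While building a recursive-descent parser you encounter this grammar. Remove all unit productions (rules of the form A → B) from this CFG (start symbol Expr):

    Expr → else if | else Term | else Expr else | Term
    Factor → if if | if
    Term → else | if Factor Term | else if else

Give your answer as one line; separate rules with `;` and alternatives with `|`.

Expr → else | if Factor Term | else if else | else if | else Term | else Expr else; Factor → if if | if; Term → else | if Factor Term | else if else

Unit pairs: Expr ⇒* {Term}.
Replace each nonterminal's rules with the union of the non-unit rules of every nonterminal it unit-derives.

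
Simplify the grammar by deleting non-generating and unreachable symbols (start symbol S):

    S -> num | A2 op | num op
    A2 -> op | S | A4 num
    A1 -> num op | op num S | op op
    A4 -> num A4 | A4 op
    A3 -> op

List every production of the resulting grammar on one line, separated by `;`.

Generating nonterminals: {A1, A2, A3, S}.
Reachable from S after that: {A2, S}.
Removed useless symbols: {A1, A3, A4} and every production mentioning them.

S -> num | A2 op | num op; A2 -> op | S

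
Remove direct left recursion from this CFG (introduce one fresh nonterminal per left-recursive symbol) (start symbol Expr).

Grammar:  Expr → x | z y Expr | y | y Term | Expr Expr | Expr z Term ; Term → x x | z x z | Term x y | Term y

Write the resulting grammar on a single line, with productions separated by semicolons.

Left recursion appears on Expr, Term.
For Expr: α = {Expr, z Term}, β = {x, z y Expr, y, y Term}. Rewrite as Expr → β Expr1 and Expr1 → α Expr1 | ε.
For Term: α = {x y, y}, β = {x x, z x z}. Rewrite as Term → β Term1 and Term1 → α Term1 | ε.

Expr → x Expr1 | z y Expr Expr1 | y Expr1 | y Term Expr1; Term → x x Term1 | z x z Term1; Expr1 → Expr Expr1 | z Term Expr1 | epsilon; Term1 → x y Term1 | y Term1 | epsilon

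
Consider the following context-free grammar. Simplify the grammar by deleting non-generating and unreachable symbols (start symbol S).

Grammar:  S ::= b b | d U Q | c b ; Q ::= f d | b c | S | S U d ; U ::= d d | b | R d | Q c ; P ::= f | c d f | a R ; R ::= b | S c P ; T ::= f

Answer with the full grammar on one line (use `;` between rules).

S ::= b b | d U Q | c b; Q ::= f d | b c | S | S U d; U ::= d d | b | R d | Q c; P ::= f | c d f | a R; R ::= b | S c P

Generating nonterminals: {P, Q, R, S, T, U}.
Reachable from S after that: {P, Q, R, S, U}.
Removed useless symbols: {T} and every production mentioning them.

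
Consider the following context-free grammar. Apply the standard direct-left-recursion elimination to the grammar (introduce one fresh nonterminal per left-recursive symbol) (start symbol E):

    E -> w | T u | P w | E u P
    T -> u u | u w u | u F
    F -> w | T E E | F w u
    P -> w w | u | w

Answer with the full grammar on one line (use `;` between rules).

E -> w E' | T u E' | P w E'; T -> u u | u w u | u F; F -> w F' | T E E F'; P -> w w | u | w; E' -> u P E' | ε; F' -> w u F' | ε

E, F are directly left-recursive.
For E: α = {u P}, β = {w, T u, P w}. Rewrite as E → β E' and E' → α E' | ε.
For F: α = {w u}, β = {w, T E E}. Rewrite as F → β F' and F' → α F' | ε.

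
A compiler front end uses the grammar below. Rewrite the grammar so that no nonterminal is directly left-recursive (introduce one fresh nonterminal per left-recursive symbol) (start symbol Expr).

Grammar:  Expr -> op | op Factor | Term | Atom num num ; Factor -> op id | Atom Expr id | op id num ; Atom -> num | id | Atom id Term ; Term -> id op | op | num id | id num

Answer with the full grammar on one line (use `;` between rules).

Atom is directly left-recursive.
For Atom: α = {id Term}, β = {num, id}. Rewrite as Atom → β Atom1 and Atom1 → α Atom1 | ε.

Expr -> op | op Factor | Term | Atom num num; Factor -> op id | Atom Expr id | op id num; Atom -> num Atom1 | id Atom1; Term -> id op | op | num id | id num; Atom1 -> id Term Atom1 | ε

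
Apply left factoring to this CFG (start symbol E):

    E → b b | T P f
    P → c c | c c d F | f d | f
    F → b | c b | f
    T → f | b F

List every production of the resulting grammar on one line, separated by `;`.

P has alternatives sharing prefix 'c c': factor to P → c c P' with P' → ε | d F.
P has alternatives sharing prefix 'f': factor to P → f P'' with P'' → d | ε.

E → b b | T P f; P → c c P' | f P''; F → b | c b | f; T → f | b F; P' → ε | d F; P'' → d | ε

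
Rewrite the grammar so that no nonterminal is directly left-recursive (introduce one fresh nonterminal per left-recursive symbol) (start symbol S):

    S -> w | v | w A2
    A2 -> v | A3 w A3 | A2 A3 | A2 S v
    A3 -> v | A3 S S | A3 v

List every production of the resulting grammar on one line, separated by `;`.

Left recursion appears on A2, A3.
For A2: α = {A3, S v}, β = {v, A3 w A3}. Rewrite as A2 → β A2' and A2' → α A2' | ε.
For A3: α = {S S, v}, β = {v}. Rewrite as A3 → β A3' and A3' → α A3' | ε.

S -> w | v | w A2; A2 -> v A2' | A3 w A3 A2'; A3 -> v A3'; A2' -> A3 A2' | S v A2' | ε; A3' -> S S A3' | v A3' | ε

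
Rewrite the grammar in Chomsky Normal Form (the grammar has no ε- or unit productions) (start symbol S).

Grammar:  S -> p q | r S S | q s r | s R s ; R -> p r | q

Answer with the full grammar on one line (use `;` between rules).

Introduce a nonterminal for each terminal appearing in a rule of length ≥ 2: X1 → p, X2 → q, X3 → r, X4 → s.
Binarize each right-hand side of length ≥ 3 by chaining fresh nonterminals (Y1, Y2, …): affected rules were S → X3 S S; S → X2 X4 X3; S → X4 R X4.

S -> X1 X2 | X3 Y1 | X2 Y2 | X4 Y3; R -> X1 X3 | q; X1 -> p; X2 -> q; X3 -> r; X4 -> s; Y1 -> S S; Y2 -> X4 X3; Y3 -> R X4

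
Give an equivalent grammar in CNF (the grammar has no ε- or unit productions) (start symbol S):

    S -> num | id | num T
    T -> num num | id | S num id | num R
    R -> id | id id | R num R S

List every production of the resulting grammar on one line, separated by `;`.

S -> num | id | X1 T; T -> X1 X1 | id | S Y1 | X1 R; R -> id | X2 X2 | R Y2; X1 -> num; X2 -> id; Y1 -> X1 X2; Y2 -> X1 Y3; Y3 -> R S

Introduce a nonterminal for each terminal appearing in a rule of length ≥ 2: X1 → num, X2 → id.
Binarize each right-hand side of length ≥ 3 by chaining fresh nonterminals (Y1, Y2, …): affected rules were T → S X1 X2; R → R X1 R S.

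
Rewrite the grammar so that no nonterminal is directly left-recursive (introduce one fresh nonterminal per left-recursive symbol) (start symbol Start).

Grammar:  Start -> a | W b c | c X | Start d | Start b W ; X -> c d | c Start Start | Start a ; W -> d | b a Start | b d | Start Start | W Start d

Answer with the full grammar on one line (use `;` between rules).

Start -> a Start1 | W b c Start1 | c X Start1; X -> c d | c Start Start | Start a; W -> d W1 | b a Start W1 | b d W1 | Start Start W1; Start1 -> d Start1 | b W Start1 | ε; W1 -> Start d W1 | ε

Start, W are directly left-recursive.
For Start: α = {d, b W}, β = {a, W b c, c X}. Rewrite as Start → β Start1 and Start1 → α Start1 | ε.
For W: α = {Start d}, β = {d, b a Start, b d, Start Start}. Rewrite as W → β W1 and W1 → α W1 | ε.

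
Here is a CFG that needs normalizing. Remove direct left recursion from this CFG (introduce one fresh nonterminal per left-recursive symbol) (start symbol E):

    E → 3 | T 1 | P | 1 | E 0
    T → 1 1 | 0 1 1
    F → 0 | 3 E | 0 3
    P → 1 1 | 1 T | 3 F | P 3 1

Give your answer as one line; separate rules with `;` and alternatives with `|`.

Directly left-recursive nonterminals: E, P.
For E: α = {0}, β = {3, T 1, P, 1}. Rewrite as E → β E' and E' → α E' | ε.
For P: α = {3 1}, β = {1 1, 1 T, 3 F}. Rewrite as P → β P' and P' → α P' | ε.

E → 3 E' | T 1 E' | P E' | 1 E'; T → 1 1 | 0 1 1; F → 0 | 3 E | 0 3; P → 1 1 P' | 1 T P' | 3 F P'; E' → 0 E' | ε; P' → 3 1 P' | ε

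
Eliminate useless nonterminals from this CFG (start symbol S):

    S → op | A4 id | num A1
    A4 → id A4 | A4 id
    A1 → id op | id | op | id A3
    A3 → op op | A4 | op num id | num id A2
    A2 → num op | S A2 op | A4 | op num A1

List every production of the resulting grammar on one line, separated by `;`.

Generating nonterminals: {A1, A2, A3, S}.
Reachable from S after that: {A1, A2, A3, S}.
Removed useless symbols: {A4} and every production mentioning them.

S → op | num A1; A1 → id op | id | op | id A3; A3 → op op | op num id | num id A2; A2 → num op | S A2 op | op num A1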